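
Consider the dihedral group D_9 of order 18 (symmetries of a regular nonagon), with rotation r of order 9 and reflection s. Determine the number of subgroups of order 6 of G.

3

|G| = 18 and 6 | 18, so subgroups of order 6 are possible by Lagrange.
The subgroups of order 6 are: {e, r^3, r^6, r^2s, r^5s, r^8s}; {e, r^3, r^6, s, r^3s, r^6s}; {e, r^3, r^6, rs, r^4s, r^7s}.
So G has 3 subgroups of order 6.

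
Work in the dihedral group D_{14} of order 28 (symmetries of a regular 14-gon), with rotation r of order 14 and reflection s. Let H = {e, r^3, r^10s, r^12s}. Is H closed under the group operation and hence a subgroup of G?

r^3 ∈ H but its inverse r^11 ∉ H, so H is not a subgroup.

No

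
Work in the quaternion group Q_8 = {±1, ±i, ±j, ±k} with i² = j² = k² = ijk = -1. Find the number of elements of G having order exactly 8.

0

No element of G has order 8 (even though 8 | 8).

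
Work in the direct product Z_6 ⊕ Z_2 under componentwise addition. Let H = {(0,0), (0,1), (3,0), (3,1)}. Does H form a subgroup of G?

|H| = 4 divides |G| = 12, consistent with Lagrange.
H contains the identity, every element's inverse is in H, and H is closed under +: it is a subgroup.

Yes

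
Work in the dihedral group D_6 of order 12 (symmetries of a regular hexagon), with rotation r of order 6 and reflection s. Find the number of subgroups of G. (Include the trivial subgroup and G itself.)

|G| = 12, so by Lagrange every subgroup order divides 12. Divisors: 1, 2, 3, 4, 6, 12.
Subgroups by order — order 1: 1; order 2: 7; order 3: 1; order 4: 3; order 6: 3; order 12: 1.
Total: 1 + 7 + 1 + 3 + 3 + 1 = 16.

16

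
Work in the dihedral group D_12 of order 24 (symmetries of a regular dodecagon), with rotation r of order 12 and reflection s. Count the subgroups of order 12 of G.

3

|G| = 24 and 12 | 24, so subgroups of order 12 are possible by Lagrange.
The subgroups of order 12 are: {e, r, r^2, r^3, r^4, r^5, r^6, r^7, r^8, r^9, r^10, r^11}; {e, r^2, r^4, r^6, r^8, r^10, s, r^2s, r^4s, r^6s, r^8s, r^10s}; {e, r^2, r^4, r^6, r^8, r^10, rs, r^3s, r^5s, r^7s, r^9s, r^11s}.
So G has 3 subgroups of order 12.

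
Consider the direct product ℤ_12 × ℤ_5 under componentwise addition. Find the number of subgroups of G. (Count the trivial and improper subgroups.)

12

|G| = 60, so by Lagrange every subgroup order divides 60. Divisors: 1, 2, 3, 4, 5, 6, 10, 12, 15, 20, 30, 60.
Subgroups by order — order 1: 1; order 2: 1; order 3: 1; order 4: 1; order 5: 1; order 6: 1; order 10: 1; order 12: 1; order 15: 1; order 20: 1; order 30: 1; order 60: 1.
Total: 1 + 1 + 1 + 1 + 1 + 1 + 1 + 1 + 1 + 1 + 1 + 1 = 12.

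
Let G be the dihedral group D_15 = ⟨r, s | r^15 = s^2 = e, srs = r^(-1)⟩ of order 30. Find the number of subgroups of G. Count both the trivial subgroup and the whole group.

|G| = 30, so by Lagrange every subgroup order divides 30. Divisors: 1, 2, 3, 5, 6, 10, 15, 30.
Subgroups by order — order 1: 1; order 2: 15; order 3: 1; order 5: 1; order 6: 5; order 10: 3; order 15: 1; order 30: 1.
Total: 1 + 15 + 1 + 1 + 5 + 3 + 1 + 1 = 28.

28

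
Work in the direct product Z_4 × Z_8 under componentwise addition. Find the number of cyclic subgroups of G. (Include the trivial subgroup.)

14

Each element a generates a cyclic subgroup ⟨a⟩; distinct elements may generate the same one (a cyclic group of order d has φ(d) generators).
Cyclic subgroups by order — order 1: 1; order 2: 3; order 4: 6; order 8: 4.
Total: 14.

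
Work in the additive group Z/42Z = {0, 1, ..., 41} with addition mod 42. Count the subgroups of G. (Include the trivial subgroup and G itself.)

Subgroups of the cyclic group Z/42Z correspond bijectively to divisors of 42.
Divisors of 42: 1, 2, 3, 6, 7, 14, 21, 42.
So Z/42Z has 8 subgroups.

8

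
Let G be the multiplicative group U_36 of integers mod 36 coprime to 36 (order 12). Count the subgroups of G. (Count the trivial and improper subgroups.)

10

|G| = 12, so by Lagrange every subgroup order divides 12. Divisors: 1, 2, 3, 4, 6, 12.
Subgroups by order — order 1: 1; order 2: 3; order 3: 1; order 4: 1; order 6: 3; order 12: 1.
Total: 1 + 3 + 1 + 1 + 3 + 1 = 10.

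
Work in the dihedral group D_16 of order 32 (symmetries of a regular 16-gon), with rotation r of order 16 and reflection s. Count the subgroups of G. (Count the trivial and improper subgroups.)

36

|G| = 32, so by Lagrange every subgroup order divides 32. Divisors: 1, 2, 4, 8, 16, 32.
Subgroups by order — order 1: 1; order 2: 17; order 4: 9; order 8: 5; order 16: 3; order 32: 1.
Total: 1 + 17 + 9 + 5 + 3 + 1 = 36.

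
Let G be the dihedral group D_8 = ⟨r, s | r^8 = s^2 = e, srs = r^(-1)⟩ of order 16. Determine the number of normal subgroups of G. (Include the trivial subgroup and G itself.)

7

G has 19 subgroups. Checking conjugation-invariance by order — order 1: 1/1 normal; order 2: 1/9 normal; order 4: 1/5 normal; order 8: 3/3 normal; order 16: 1/1 normal.
Total normal subgroups: 7.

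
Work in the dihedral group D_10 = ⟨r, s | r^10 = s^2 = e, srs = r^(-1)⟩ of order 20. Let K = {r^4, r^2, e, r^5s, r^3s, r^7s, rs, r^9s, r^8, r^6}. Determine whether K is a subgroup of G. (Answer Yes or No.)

|K| = 10 divides |G| = 20, consistent with Lagrange.
K contains the identity, every element's inverse is in K, and K is closed under ·: it is a subgroup.

Yes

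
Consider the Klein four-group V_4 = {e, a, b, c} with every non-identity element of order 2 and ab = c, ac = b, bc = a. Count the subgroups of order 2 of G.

3

|G| = 4 and 2 | 4, so subgroups of order 2 are possible by Lagrange.
The subgroups of order 2 are: {e, a}; {e, b}; {e, c}.
So G has 3 subgroups of order 2.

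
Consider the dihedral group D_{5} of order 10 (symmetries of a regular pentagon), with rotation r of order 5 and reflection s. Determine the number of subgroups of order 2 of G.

5

|G| = 10 and 2 | 10, so subgroups of order 2 are possible by Lagrange.
The subgroups of order 2 are: {e, r^2s}; {e, r^3s}; {e, r^4s}; {e, rs}; … (5 in all).
So G has 5 subgroups of order 2.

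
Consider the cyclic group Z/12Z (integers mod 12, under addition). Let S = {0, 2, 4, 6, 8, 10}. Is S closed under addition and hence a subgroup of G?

Yes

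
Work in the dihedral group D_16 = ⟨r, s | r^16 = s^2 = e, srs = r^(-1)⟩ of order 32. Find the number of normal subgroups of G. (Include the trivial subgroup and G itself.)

G has 36 subgroups. Checking conjugation-invariance by order — order 1: 1/1 normal; order 2: 1/17 normal; order 4: 1/9 normal; order 8: 1/5 normal; order 16: 3/3 normal; order 32: 1/1 normal.
Total normal subgroups: 8.

8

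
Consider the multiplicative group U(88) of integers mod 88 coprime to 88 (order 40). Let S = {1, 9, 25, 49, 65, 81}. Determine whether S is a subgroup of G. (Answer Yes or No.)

No

|S| = 6 does not divide |G| = 40, so by Lagrange S is not a subgroup.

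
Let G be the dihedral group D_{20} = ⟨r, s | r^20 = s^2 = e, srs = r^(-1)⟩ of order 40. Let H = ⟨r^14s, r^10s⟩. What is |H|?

10

|⟨r^14s⟩| = 2 and |⟨r^10s⟩| = 2, so |H| is a multiple of lcm(2, 2) = 2 and divides |G| = 40.
Closing under the operation: H = {e, r^4, r^8, r^12, r^16, r^2s, r^6s, r^10s, r^14s, r^18s}, so |H| = 10.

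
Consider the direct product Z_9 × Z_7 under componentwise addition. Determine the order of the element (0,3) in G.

The order of (0,3) in Z_9 × Z_7 is lcm(ord(0) in Z_9, ord(3) in Z_7).
ord(0) = 1 and ord(3) = 7, so |⟨(0,3)⟩| = lcm(1, 7) = 7.

7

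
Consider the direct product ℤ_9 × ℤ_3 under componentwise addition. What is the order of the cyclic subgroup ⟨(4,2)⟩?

9

The order of (4,2) in Z_9 × Z_3 is lcm(ord(4) in Z_9, ord(2) in Z_3).
ord(4) = 9 and ord(2) = 3, so |⟨(4,2)⟩| = lcm(9, 3) = 9.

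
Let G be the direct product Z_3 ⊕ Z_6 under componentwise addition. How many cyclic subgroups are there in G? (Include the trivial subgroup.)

Each element a generates a cyclic subgroup ⟨a⟩; distinct elements may generate the same one (a cyclic group of order d has φ(d) generators).
Cyclic subgroups by order — order 1: 1; order 2: 1; order 3: 4; order 6: 4.
Total: 10.

10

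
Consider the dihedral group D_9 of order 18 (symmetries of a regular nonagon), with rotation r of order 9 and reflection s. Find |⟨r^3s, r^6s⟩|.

6

|⟨r^3s⟩| = 2 and |⟨r^6s⟩| = 2, so |H| is a multiple of lcm(2, 2) = 2 and divides |G| = 18.
Closing under the operation: H = {e, r^3, r^6, s, r^3s, r^6s}, so |H| = 6.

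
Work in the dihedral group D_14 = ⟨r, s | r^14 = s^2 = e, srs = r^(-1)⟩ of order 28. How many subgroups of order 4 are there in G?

|G| = 28 and 4 | 28, so subgroups of order 4 are possible by Lagrange.
The subgroups of order 4 are: {e, r^7, r^3s, r^10s}; {e, r^7, r^4s, r^11s}; {e, r^7, r^5s, r^12s}; {e, r^7, r^6s, r^13s}; … (7 in all).
So G has 7 subgroups of order 4.

7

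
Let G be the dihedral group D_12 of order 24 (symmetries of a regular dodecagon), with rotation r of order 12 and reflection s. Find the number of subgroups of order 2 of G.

|G| = 24 and 2 | 24, so subgroups of order 2 are possible by Lagrange.
The subgroups of order 2 are: {e, r^10s}; {e, r^11s}; {e, r^2s}; {e, r^3s}; … (13 in all).
So G has 13 subgroups of order 2.

13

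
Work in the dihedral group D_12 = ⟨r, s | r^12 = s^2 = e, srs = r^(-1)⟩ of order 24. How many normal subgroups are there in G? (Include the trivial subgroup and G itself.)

G has 34 subgroups. Checking conjugation-invariance by order — order 1: 1/1 normal; order 2: 1/13 normal; order 3: 1/1 normal; order 4: 1/7 normal; order 6: 1/5 normal; order 8: 0/3 normal; order 12: 3/3 normal; order 24: 1/1 normal.
Total normal subgroups: 9.

9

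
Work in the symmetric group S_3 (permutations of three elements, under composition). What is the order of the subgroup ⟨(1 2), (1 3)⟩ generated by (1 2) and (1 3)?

6

|⟨(1 2)⟩| = 2 and |⟨(1 3)⟩| = 2, so |H| is a multiple of lcm(2, 2) = 2 and divides |G| = 6.
Closing {(1 2), (1 3)} under the group operation gives all of G, so |H| = 6.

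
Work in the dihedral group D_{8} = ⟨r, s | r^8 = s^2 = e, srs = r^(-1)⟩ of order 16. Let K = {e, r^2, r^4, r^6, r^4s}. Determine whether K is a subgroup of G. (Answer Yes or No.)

No

|K| = 5 does not divide |G| = 16, so by Lagrange K is not a subgroup.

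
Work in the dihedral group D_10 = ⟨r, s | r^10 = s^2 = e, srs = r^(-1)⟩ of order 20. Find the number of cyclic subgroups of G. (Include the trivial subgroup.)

14

Each element a generates a cyclic subgroup ⟨a⟩; distinct elements may generate the same one (a cyclic group of order d has φ(d) generators).
Cyclic subgroups by order — order 1: 1; order 2: 11; order 5: 1; order 10: 1.
Total: 14.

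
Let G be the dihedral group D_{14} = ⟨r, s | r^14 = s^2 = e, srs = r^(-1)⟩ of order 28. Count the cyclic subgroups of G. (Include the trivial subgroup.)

A cyclic subgroup of order d is generated by each of its φ(d) elements of order d, so the cyclic subgroups of order d number (#elements of order d)/φ(d).
Cyclic subgroups by order — order 1: 1; order 2: 15; order 7: 1; order 14: 1.
Total: 18.

18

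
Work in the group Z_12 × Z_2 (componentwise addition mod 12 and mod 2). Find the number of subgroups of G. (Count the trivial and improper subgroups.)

16

|G| = 24, so by Lagrange every subgroup order divides 24. Divisors: 1, 2, 3, 4, 6, 8, 12, 24.
Subgroups by order — order 1: 1; order 2: 3; order 3: 1; order 4: 3; order 6: 3; order 8: 1; order 12: 3; order 24: 1.
Total: 1 + 3 + 1 + 3 + 3 + 1 + 3 + 1 = 16.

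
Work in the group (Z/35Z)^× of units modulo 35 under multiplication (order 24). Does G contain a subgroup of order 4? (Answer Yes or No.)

4 | 24. A subgroup of order 4 is {1, 13, 27, 29}.

Yes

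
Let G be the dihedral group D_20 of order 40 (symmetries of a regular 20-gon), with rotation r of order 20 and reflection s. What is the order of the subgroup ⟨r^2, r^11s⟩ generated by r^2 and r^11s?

|⟨r^2⟩| = 10 and |⟨r^11s⟩| = 2, so |H| is a multiple of lcm(10, 2) = 10 and divides |G| = 40.
Closing under the operation: H = {e, r^2, r^4, r^6, r^8, r^10, r^12, r^14, r^16, r^18, rs, r^3s, r^5s, r^7s, r^9s, r^11s, r^13s, r^15s, r^17s, r^19s}, so |H| = 20.

20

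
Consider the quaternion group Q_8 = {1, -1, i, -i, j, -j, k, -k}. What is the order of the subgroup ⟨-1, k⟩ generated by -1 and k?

4

|⟨-1⟩| = 2 and |⟨k⟩| = 4, so |H| is a multiple of lcm(2, 4) = 4 and divides |G| = 8.
Closing under the operation: H = {1, -1, k, -k}, so |H| = 4.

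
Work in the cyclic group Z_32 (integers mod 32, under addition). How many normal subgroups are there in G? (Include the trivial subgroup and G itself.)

G is abelian, so every subgroup is normal.
G has 6 subgroups in total, hence 6 normal subgroups.

6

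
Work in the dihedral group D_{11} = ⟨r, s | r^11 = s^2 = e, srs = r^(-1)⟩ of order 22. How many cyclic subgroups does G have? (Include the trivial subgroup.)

13

A cyclic subgroup of order d is generated by each of its φ(d) elements of order d, so the cyclic subgroups of order d number (#elements of order d)/φ(d).
Cyclic subgroups by order — order 1: 1; order 2: 11; order 11: 1.
Total: 13.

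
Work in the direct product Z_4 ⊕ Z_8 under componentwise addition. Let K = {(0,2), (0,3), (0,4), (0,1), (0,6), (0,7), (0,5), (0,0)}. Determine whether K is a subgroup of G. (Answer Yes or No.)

|K| = 8 divides |G| = 32, consistent with Lagrange.
K contains the identity, every element's inverse is in K, and K is closed under +: it is a subgroup.
In fact K = ⟨(0,1)⟩.

Yes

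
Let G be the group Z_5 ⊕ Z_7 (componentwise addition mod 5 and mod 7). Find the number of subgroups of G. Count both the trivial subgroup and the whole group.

4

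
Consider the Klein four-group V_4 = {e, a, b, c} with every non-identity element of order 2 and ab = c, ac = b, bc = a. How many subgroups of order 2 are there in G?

3

|G| = 4 and 2 | 4, so subgroups of order 2 are possible by Lagrange.
The subgroups of order 2 are: {e, a}; {e, b}; {e, c}.
So G has 3 subgroups of order 2.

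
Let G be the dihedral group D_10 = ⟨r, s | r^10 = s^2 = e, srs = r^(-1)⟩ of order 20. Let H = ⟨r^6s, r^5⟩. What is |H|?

|⟨r^6s⟩| = 2 and |⟨r^5⟩| = 2, so |H| is a multiple of lcm(2, 2) = 2 and divides |G| = 20.
Closing under the operation: H = {e, r^5, rs, r^6s}, so |H| = 4.

4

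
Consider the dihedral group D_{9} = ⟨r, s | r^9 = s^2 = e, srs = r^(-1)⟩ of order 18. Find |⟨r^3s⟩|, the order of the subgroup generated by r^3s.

2

Computing powers of r^3s: the smallest k with (r^3s)^k = e is k = 2.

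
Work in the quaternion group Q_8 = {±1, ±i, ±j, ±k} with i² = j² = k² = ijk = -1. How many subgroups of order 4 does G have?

3

|G| = 8 and 4 | 8, so subgroups of order 4 are possible by Lagrange.
The subgroups of order 4 are: {1, -1, i, -i}; {1, -1, j, -j}; {1, -1, k, -k}.
So G has 3 subgroups of order 4.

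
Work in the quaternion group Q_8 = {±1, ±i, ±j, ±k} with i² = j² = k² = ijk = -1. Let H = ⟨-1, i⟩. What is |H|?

|⟨-1⟩| = 2 and |⟨i⟩| = 4, so |H| is a multiple of lcm(2, 4) = 4 and divides |G| = 8.
Closing under the operation: H = {1, -1, i, -i}, so |H| = 4.

4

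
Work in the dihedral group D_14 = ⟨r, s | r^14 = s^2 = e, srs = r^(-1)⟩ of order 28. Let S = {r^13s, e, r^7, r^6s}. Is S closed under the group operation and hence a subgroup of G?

|S| = 4 divides |G| = 28, consistent with Lagrange.
S contains the identity, every element's inverse is in S, and S is closed under ·: it is a subgroup.

Yes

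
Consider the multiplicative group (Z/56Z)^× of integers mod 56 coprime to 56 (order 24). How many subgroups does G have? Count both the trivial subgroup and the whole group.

|G| = 24, so by Lagrange every subgroup order divides 24. Divisors: 1, 2, 3, 4, 6, 8, 12, 24.
Subgroups by order — order 1: 1; order 2: 7; order 3: 1; order 4: 7; order 6: 7; order 8: 1; order 12: 7; order 24: 1.
Total: 1 + 7 + 1 + 7 + 7 + 1 + 7 + 1 = 32.

32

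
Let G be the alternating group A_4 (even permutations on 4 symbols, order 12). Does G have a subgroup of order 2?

Yes

2 | 12. A subgroup of order 2 is {e, (1 2)(3 4)}.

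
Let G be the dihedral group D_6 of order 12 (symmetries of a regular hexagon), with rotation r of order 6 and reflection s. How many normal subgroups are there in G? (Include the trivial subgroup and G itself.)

G has 16 subgroups. Checking conjugation-invariance by order — order 1: 1/1 normal; order 2: 1/7 normal; order 3: 1/1 normal; order 4: 0/3 normal; order 6: 3/3 normal; order 12: 1/1 normal.
Total normal subgroups: 7.

7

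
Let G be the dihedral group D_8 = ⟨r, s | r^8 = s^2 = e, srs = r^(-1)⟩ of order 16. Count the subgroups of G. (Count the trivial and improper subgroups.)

|G| = 16, so by Lagrange every subgroup order divides 16. Divisors: 1, 2, 4, 8, 16.
Subgroups by order — order 1: 1; order 2: 9; order 4: 5; order 8: 3; order 16: 1.
Total: 1 + 9 + 5 + 3 + 1 = 19.

19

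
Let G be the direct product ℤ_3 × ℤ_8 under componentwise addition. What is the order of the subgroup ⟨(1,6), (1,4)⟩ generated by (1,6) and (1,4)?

|⟨(1,6)⟩| = 12 and |⟨(1,4)⟩| = 6, so |H| is a multiple of lcm(12, 6) = 12 and divides |G| = 24.
Closing under the operation: H = {(0,0), (0,2), (0,4), (0,6), (1,0), (1,2), (1,4), (1,6), (2,0), (2,2), (2,4), (2,6)}, so |H| = 12.

12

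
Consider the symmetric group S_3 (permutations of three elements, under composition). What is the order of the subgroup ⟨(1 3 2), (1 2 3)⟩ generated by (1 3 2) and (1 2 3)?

|⟨(1 3 2)⟩| = 3 and |⟨(1 2 3)⟩| = 3, so |H| is a multiple of lcm(3, 3) = 3 and divides |G| = 6.
Closing under the operation: H = {e, (1 2 3), (1 3 2)}, so |H| = 3.

3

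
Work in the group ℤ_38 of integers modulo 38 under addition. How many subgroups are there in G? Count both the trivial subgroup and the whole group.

4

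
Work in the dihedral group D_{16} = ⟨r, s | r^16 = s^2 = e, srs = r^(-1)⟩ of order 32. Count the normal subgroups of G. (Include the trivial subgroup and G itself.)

G has 36 subgroups. Checking conjugation-invariance by order — order 1: 1/1 normal; order 2: 1/17 normal; order 4: 1/9 normal; order 8: 1/5 normal; order 16: 3/3 normal; order 32: 1/1 normal.
Total normal subgroups: 8.

8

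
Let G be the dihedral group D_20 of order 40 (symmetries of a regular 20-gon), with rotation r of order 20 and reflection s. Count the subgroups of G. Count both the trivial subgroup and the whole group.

48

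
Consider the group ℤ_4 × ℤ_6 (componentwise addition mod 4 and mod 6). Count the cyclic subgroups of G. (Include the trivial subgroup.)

12

Group the elements of G by the cyclic subgroup they generate; each cyclic subgroup of order d accounts for φ(d) elements.
Cyclic subgroups by order — order 1: 1; order 2: 3; order 3: 1; order 4: 2; order 6: 3; order 12: 2.
Total: 12.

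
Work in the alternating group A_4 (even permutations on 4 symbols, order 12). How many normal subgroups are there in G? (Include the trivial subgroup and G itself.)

G has 10 subgroups. Checking conjugation-invariance by order — order 1: 1/1 normal; order 2: 0/3 normal; order 3: 0/4 normal; order 4: 1/1 normal; order 12: 1/1 normal.
Total normal subgroups: 3.

3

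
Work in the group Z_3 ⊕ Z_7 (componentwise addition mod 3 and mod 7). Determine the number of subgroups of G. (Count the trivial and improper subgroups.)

4

|G| = 21, so by Lagrange every subgroup order divides 21. Divisors: 1, 3, 7, 21.
Subgroups by order — order 1: 1; order 3: 1; order 7: 1; order 21: 1.
Total: 1 + 1 + 1 + 1 = 4.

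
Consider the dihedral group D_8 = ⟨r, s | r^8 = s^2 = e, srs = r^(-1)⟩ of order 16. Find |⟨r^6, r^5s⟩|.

|⟨r^6⟩| = 4 and |⟨r^5s⟩| = 2, so |H| is a multiple of lcm(4, 2) = 4 and divides |G| = 16.
Closing under the operation: H = {e, r^2, r^4, r^6, rs, r^3s, r^5s, r^7s}, so |H| = 8.

8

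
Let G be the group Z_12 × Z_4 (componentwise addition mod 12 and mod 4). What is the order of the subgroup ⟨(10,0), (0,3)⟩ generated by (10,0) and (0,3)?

24

|⟨(10,0)⟩| = 6 and |⟨(0,3)⟩| = 4, so |H| is a multiple of lcm(6, 4) = 12 and divides |G| = 48.
Closing under the operation: H = {(0,0), (0,1), (0,2), (0,3), (2,0), (2,1), (2,2), (2,3), (4,0), (4,1), (4,2), (4,3), (6,0), (6,1), (6,2), (6,3), (8,0), (8,1), (8,2), (8,3), (10,0), (10,1), (10,2), (10,3)}, so |H| = 24.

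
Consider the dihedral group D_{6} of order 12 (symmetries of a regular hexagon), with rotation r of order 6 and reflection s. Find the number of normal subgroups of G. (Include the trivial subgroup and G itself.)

7

G has 16 subgroups. Checking conjugation-invariance by order — order 1: 1/1 normal; order 2: 1/7 normal; order 3: 1/1 normal; order 4: 0/3 normal; order 6: 3/3 normal; order 12: 1/1 normal.
Total normal subgroups: 7.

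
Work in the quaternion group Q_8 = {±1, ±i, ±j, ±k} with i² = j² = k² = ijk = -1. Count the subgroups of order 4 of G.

|G| = 8 and 4 | 8, so subgroups of order 4 are possible by Lagrange.
The subgroups of order 4 are: {1, -1, i, -i}; {1, -1, j, -j}; {1, -1, k, -k}.
So G has 3 subgroups of order 4.

3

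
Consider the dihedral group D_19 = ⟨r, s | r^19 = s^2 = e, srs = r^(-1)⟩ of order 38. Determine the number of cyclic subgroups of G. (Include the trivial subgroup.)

Each element a generates a cyclic subgroup ⟨a⟩; distinct elements may generate the same one (a cyclic group of order d has φ(d) generators).
Cyclic subgroups by order — order 1: 1; order 2: 19; order 19: 1.
Total: 21.

21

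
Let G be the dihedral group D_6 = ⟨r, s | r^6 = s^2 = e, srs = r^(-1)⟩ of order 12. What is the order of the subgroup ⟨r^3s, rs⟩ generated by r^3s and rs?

|⟨r^3s⟩| = 2 and |⟨rs⟩| = 2, so |H| is a multiple of lcm(2, 2) = 2 and divides |G| = 12.
Closing under the operation: H = {e, r^2, r^4, rs, r^3s, r^5s}, so |H| = 6.

6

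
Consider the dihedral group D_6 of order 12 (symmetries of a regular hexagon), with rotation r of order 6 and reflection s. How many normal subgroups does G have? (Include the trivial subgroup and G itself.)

7

G has 16 subgroups. Checking conjugation-invariance by order — order 1: 1/1 normal; order 2: 1/7 normal; order 3: 1/1 normal; order 4: 0/3 normal; order 6: 3/3 normal; order 12: 1/1 normal.
Total normal subgroups: 7.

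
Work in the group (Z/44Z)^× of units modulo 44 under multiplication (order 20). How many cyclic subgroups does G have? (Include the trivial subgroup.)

8

A cyclic subgroup of order d is generated by each of its φ(d) elements of order d, so the cyclic subgroups of order d number (#elements of order d)/φ(d).
Cyclic subgroups by order — order 1: 1; order 2: 3; order 5: 1; order 10: 3.
Total: 8.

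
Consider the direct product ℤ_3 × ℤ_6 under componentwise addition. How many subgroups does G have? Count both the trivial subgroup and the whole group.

|G| = 18, so by Lagrange every subgroup order divides 18. Divisors: 1, 2, 3, 6, 9, 18.
Subgroups by order — order 1: 1; order 2: 1; order 3: 4; order 6: 4; order 9: 1; order 18: 1.
Total: 1 + 1 + 4 + 4 + 1 + 1 = 12.

12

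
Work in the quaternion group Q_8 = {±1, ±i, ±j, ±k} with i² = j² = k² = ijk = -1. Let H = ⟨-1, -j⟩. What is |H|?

|⟨-1⟩| = 2 and |⟨-j⟩| = 4, so |H| is a multiple of lcm(2, 4) = 4 and divides |G| = 8.
Closing under the operation: H = {1, -1, j, -j}, so |H| = 4.

4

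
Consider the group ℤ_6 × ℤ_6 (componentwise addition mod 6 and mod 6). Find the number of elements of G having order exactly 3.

An element (a,b) has order lcm(ord(a), ord(b)); count pairs with lcm equal to 3.
Enumerating gives 8 such elements.

8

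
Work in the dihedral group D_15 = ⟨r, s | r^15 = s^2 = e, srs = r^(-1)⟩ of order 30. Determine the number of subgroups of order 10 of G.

|G| = 30 and 10 | 30, so subgroups of order 10 are possible by Lagrange.
The subgroups of order 10 are: {e, r^3, r^6, r^9, r^12, rs, r^4s, r^7s, r^10s, r^13s}; {e, r^3, r^6, r^9, r^12, r^2s, r^5s, r^8s, r^11s, r^14s}; {e, r^3, r^6, r^9, r^12, s, r^3s, r^6s, r^9s, r^12s}.
So G has 3 subgroups of order 10.

3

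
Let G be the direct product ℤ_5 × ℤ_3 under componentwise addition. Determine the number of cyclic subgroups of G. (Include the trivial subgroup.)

Group the elements of G by the cyclic subgroup they generate; each cyclic subgroup of order d accounts for φ(d) elements.
Cyclic subgroups by order — order 1: 1; order 3: 1; order 5: 1; order 15: 1.
Total: 4.

4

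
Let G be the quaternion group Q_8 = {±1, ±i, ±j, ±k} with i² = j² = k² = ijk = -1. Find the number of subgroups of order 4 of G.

|G| = 8 and 4 | 8, so subgroups of order 4 are possible by Lagrange.
The subgroups of order 4 are: {1, -1, i, -i}; {1, -1, j, -j}; {1, -1, k, -k}.
So G has 3 subgroups of order 4.

3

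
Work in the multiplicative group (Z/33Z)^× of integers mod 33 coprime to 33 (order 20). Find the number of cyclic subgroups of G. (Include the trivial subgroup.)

Each element a generates a cyclic subgroup ⟨a⟩; distinct elements may generate the same one (a cyclic group of order d has φ(d) generators).
Cyclic subgroups by order — order 1: 1; order 2: 3; order 5: 1; order 10: 3.
Total: 8.

8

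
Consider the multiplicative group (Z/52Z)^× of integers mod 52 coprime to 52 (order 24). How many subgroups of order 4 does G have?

3

|G| = 24 and 4 | 24, so subgroups of order 4 are possible by Lagrange.
The subgroups of order 4 are: {1, 5, 21, 25}; {1, 25, 27, 51}; {1, 25, 31, 47}.
So G has 3 subgroups of order 4.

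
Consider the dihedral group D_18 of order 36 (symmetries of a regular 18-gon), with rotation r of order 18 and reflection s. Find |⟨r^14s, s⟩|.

18

|⟨r^14s⟩| = 2 and |⟨s⟩| = 2, so |H| is a multiple of lcm(2, 2) = 2 and divides |G| = 36.
Closing under the operation: H = {e, r^2, r^4, r^6, r^8, r^10, r^12, r^14, r^16, s, r^2s, r^4s, r^6s, r^8s, r^10s, r^12s, r^14s, r^16s}, so |H| = 18.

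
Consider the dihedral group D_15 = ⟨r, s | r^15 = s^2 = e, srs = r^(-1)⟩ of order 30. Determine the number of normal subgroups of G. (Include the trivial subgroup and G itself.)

5

G has 28 subgroups. Checking conjugation-invariance by order — order 1: 1/1 normal; order 2: 0/15 normal; order 3: 1/1 normal; order 5: 1/1 normal; order 6: 0/5 normal; order 10: 0/3 normal; order 15: 1/1 normal; order 30: 1/1 normal.
Total normal subgroups: 5.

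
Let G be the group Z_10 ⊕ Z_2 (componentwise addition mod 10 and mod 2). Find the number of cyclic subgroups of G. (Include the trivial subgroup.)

8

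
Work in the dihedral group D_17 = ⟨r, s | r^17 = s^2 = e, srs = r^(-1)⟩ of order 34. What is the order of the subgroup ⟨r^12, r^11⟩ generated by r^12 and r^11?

|⟨r^12⟩| = 17 and |⟨r^11⟩| = 17, so |H| is a multiple of lcm(17, 17) = 17 and divides |G| = 34.
Closing under the operation: H = {e, r, r^2, r^3, r^4, r^5, r^6, r^7, r^8, r^9, r^10, r^11, r^12, r^13, r^14, r^15, r^16}, so |H| = 17.

17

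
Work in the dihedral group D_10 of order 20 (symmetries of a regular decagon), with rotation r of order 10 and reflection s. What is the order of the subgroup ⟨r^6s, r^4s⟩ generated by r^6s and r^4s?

10

|⟨r^6s⟩| = 2 and |⟨r^4s⟩| = 2, so |H| is a multiple of lcm(2, 2) = 2 and divides |G| = 20.
Closing under the operation: H = {e, r^2, r^4, r^6, r^8, s, r^2s, r^4s, r^6s, r^8s}, so |H| = 10.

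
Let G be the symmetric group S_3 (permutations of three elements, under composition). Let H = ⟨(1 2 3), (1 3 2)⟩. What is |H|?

3

|⟨(1 2 3)⟩| = 3 and |⟨(1 3 2)⟩| = 3, so |H| is a multiple of lcm(3, 3) = 3 and divides |G| = 6.
Closing under the operation: H = {e, (1 2 3), (1 3 2)}, so |H| = 3.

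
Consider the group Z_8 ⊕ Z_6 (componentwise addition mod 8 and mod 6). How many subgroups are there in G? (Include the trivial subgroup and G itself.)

|G| = 48, so by Lagrange every subgroup order divides 48. Divisors: 1, 2, 3, 4, 6, 8, 12, 16, 24, 48.
Subgroups by order — order 1: 1; order 2: 3; order 3: 1; order 4: 3; order 6: 3; order 8: 3; order 12: 3; order 16: 1; order 24: 3; order 48: 1.
Total: 1 + 3 + 1 + 3 + 3 + 3 + 3 + 1 + 3 + 1 = 22.

22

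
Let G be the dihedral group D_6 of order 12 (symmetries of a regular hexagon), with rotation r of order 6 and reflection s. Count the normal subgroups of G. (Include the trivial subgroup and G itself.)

7

G has 16 subgroups. Checking conjugation-invariance by order — order 1: 1/1 normal; order 2: 1/7 normal; order 3: 1/1 normal; order 4: 0/3 normal; order 6: 3/3 normal; order 12: 1/1 normal.
Total normal subgroups: 7.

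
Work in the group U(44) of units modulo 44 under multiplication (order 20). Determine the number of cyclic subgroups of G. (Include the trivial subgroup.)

8

Group the elements of G by the cyclic subgroup they generate; each cyclic subgroup of order d accounts for φ(d) elements.
Cyclic subgroups by order — order 1: 1; order 2: 3; order 5: 1; order 10: 3.
Total: 8.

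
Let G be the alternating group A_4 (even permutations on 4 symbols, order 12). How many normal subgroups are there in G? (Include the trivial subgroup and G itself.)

3

G has 10 subgroups. Checking conjugation-invariance by order — order 1: 1/1 normal; order 2: 0/3 normal; order 3: 0/4 normal; order 4: 1/1 normal; order 12: 1/1 normal.
Total normal subgroups: 3.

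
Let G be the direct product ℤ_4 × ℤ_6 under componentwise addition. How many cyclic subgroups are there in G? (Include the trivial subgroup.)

A cyclic subgroup of order d is generated by each of its φ(d) elements of order d, so the cyclic subgroups of order d number (#elements of order d)/φ(d).
Cyclic subgroups by order — order 1: 1; order 2: 3; order 3: 1; order 4: 2; order 6: 3; order 12: 2.
Total: 12.

12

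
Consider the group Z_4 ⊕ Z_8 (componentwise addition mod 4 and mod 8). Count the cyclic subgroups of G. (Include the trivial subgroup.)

14

A cyclic subgroup of order d is generated by each of its φ(d) elements of order d, so the cyclic subgroups of order d number (#elements of order d)/φ(d).
Cyclic subgroups by order — order 1: 1; order 2: 3; order 4: 6; order 8: 4.
Total: 14.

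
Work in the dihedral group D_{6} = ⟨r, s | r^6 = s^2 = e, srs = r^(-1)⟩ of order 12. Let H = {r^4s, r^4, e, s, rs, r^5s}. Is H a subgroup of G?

No

r^4 ∈ H but its inverse r^2 ∉ H, so H is not a subgroup.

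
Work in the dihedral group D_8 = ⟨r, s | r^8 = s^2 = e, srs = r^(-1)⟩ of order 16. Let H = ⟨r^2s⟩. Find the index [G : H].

8

|⟨r^2s⟩| = 2 and |G| = 16.
By Lagrange, [G : H] = |G|/|H| = 16/2 = 8.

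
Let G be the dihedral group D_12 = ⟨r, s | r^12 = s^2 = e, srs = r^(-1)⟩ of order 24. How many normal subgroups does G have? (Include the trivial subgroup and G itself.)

9

G has 34 subgroups. Checking conjugation-invariance by order — order 1: 1/1 normal; order 2: 1/13 normal; order 3: 1/1 normal; order 4: 1/7 normal; order 6: 1/5 normal; order 8: 0/3 normal; order 12: 3/3 normal; order 24: 1/1 normal.
Total normal subgroups: 9.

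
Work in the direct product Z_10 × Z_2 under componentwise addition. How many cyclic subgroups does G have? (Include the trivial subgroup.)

8

Each element a generates a cyclic subgroup ⟨a⟩; distinct elements may generate the same one (a cyclic group of order d has φ(d) generators).
Cyclic subgroups by order — order 1: 1; order 2: 3; order 5: 1; order 10: 3.
Total: 8.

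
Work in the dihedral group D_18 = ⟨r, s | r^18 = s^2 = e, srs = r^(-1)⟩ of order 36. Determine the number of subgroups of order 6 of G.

7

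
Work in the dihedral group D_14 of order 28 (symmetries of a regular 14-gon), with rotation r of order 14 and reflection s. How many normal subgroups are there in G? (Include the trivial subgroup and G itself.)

7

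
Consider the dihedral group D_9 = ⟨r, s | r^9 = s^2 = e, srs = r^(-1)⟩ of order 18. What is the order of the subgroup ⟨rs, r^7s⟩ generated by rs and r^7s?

6

|⟨rs⟩| = 2 and |⟨r^7s⟩| = 2, so |H| is a multiple of lcm(2, 2) = 2 and divides |G| = 18.
Closing under the operation: H = {e, r^3, r^6, rs, r^4s, r^7s}, so |H| = 6.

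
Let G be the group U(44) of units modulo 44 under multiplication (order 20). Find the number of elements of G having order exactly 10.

12

Enumerating element orders in G gives 12 elements of order 10.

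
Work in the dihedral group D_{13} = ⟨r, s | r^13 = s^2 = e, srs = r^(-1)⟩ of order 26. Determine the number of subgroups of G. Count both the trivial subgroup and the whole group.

16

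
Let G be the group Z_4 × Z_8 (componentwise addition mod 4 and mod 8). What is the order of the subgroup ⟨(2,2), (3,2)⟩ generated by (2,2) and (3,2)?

|⟨(2,2)⟩| = 4 and |⟨(3,2)⟩| = 4, so |H| is a multiple of lcm(4, 4) = 4 and divides |G| = 32.
Closing under the operation: H = {(0,0), (0,2), (0,4), (0,6), (1,0), (1,2), (1,4), (1,6), (2,0), (2,2), (2,4), (2,6), (3,0), (3,2), (3,4), (3,6)}, so |H| = 16.

16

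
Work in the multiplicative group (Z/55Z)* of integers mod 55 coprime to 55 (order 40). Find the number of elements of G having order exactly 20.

Enumerating element orders in G gives 16 elements of order 20.

16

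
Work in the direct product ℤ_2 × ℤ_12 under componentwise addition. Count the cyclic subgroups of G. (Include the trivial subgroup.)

Each element a generates a cyclic subgroup ⟨a⟩; distinct elements may generate the same one (a cyclic group of order d has φ(d) generators).
Cyclic subgroups by order — order 1: 1; order 2: 3; order 3: 1; order 4: 2; order 6: 3; order 12: 2.
Total: 12.

12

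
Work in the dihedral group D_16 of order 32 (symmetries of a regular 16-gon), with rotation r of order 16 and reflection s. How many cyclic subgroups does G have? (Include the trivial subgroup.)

Group the elements of G by the cyclic subgroup they generate; each cyclic subgroup of order d accounts for φ(d) elements.
Cyclic subgroups by order — order 1: 1; order 2: 17; order 4: 1; order 8: 1; order 16: 1.
Total: 21.

21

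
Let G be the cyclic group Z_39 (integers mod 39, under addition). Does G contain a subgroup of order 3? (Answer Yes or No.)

3 | 39. A subgroup of order 3 is {0, 13, 26}.

Yes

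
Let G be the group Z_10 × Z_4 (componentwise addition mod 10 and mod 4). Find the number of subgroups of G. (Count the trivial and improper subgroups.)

16

|G| = 40, so by Lagrange every subgroup order divides 40. Divisors: 1, 2, 4, 5, 8, 10, 20, 40.
Subgroups by order — order 1: 1; order 2: 3; order 4: 3; order 5: 1; order 8: 1; order 10: 3; order 20: 3; order 40: 1.
Total: 1 + 3 + 3 + 1 + 1 + 3 + 3 + 1 = 16.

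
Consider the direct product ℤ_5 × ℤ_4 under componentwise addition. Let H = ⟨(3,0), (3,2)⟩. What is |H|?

10

|⟨(3,0)⟩| = 5 and |⟨(3,2)⟩| = 10, so |H| is a multiple of lcm(5, 10) = 10 and divides |G| = 20.
Closing under the operation: H = {(0,0), (0,2), (1,0), (1,2), (2,0), (2,2), (3,0), (3,2), (4,0), (4,2)}, so |H| = 10.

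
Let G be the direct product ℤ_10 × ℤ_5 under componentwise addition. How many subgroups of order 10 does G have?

6

|G| = 50 and 10 | 50, so subgroups of order 10 are possible by Lagrange.
The subgroups of order 10 are: {(0,0), (0,1), (0,2), (0,3), (0,4), (5,0), (5,1), (5,2), (5,3), (5,4)}; {(0,0), (1,0), (2,0), (3,0), (4,0), (5,0), (6,0), (7,0), (8,0), (9,0)}; {(0,0), (1,1), (2,2), (3,3), (4,4), (5,0), (6,1), (7,2), (8,3), (9,4)}; {(0,0), (1,2), (2,4), (3,1), (4,3), (5,0), (6,2), (7,4), (8,1), (9,3)}; … (6 in all).
So G has 6 subgroups of order 10.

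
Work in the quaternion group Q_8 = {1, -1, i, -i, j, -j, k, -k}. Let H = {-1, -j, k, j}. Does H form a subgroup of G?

The identity 1 ∉ H, so H is not a subgroup.

No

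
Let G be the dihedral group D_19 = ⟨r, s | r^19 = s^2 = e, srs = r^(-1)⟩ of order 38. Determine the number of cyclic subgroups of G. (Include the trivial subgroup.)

Each element a generates a cyclic subgroup ⟨a⟩; distinct elements may generate the same one (a cyclic group of order d has φ(d) generators).
Cyclic subgroups by order — order 1: 1; order 2: 19; order 19: 1.
Total: 21.

21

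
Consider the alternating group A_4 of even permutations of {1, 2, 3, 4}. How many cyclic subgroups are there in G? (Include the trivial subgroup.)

A cyclic subgroup of order d is generated by each of its φ(d) elements of order d, so the cyclic subgroups of order d number (#elements of order d)/φ(d).
Cyclic subgroups by order — order 1: 1; order 2: 3; order 3: 4.
Total: 8.

8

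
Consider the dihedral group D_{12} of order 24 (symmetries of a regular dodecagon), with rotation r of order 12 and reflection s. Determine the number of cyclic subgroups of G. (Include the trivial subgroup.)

Each element a generates a cyclic subgroup ⟨a⟩; distinct elements may generate the same one (a cyclic group of order d has φ(d) generators).
Cyclic subgroups by order — order 1: 1; order 2: 13; order 3: 1; order 4: 1; order 6: 1; order 12: 1.
Total: 18.

18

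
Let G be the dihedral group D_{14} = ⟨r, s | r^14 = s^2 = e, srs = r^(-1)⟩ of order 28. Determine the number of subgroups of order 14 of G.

3

|G| = 28 and 14 | 28, so subgroups of order 14 are possible by Lagrange.
The subgroups of order 14 are: {e, r, r^2, r^3, r^4, r^5, r^6, r^7, r^8, r^9, r^10, r^11, r^12, r^13}; {e, r^2, r^4, r^6, r^8, r^10, r^12, s, r^2s, r^4s, r^6s, r^8s, r^10s, r^12s}; {e, r^2, r^4, r^6, r^8, r^10, r^12, rs, r^3s, r^5s, r^7s, r^9s, r^11s, r^13s}.
So G has 3 subgroups of order 14.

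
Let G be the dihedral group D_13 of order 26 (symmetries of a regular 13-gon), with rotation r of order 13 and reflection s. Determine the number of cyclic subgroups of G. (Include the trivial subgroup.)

15

Each element a generates a cyclic subgroup ⟨a⟩; distinct elements may generate the same one (a cyclic group of order d has φ(d) generators).
Cyclic subgroups by order — order 1: 1; order 2: 13; order 13: 1.
Total: 15.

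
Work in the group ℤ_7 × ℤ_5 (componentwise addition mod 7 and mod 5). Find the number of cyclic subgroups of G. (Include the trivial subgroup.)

4

A cyclic subgroup of order d is generated by each of its φ(d) elements of order d, so the cyclic subgroups of order d number (#elements of order d)/φ(d).
Cyclic subgroups by order — order 1: 1; order 5: 1; order 7: 1; order 35: 1.
Total: 4.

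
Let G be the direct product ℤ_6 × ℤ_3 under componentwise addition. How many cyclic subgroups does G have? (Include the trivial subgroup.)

10

Group the elements of G by the cyclic subgroup they generate; each cyclic subgroup of order d accounts for φ(d) elements.
Cyclic subgroups by order — order 1: 1; order 2: 1; order 3: 4; order 6: 4.
Total: 10.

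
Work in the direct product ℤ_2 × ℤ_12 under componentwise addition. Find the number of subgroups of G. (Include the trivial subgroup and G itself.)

|G| = 24, so by Lagrange every subgroup order divides 24. Divisors: 1, 2, 3, 4, 6, 8, 12, 24.
Subgroups by order — order 1: 1; order 2: 3; order 3: 1; order 4: 3; order 6: 3; order 8: 1; order 12: 3; order 24: 1.
Total: 1 + 3 + 1 + 3 + 3 + 1 + 3 + 1 = 16.

16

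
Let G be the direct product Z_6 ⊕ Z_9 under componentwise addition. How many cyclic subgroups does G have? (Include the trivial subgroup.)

A cyclic subgroup of order d is generated by each of its φ(d) elements of order d, so the cyclic subgroups of order d number (#elements of order d)/φ(d).
Cyclic subgroups by order — order 1: 1; order 2: 1; order 3: 4; order 6: 4; order 9: 3; order 18: 3.
Total: 16.

16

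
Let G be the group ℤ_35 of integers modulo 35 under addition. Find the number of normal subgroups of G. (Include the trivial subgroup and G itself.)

G is abelian, so every subgroup is normal.
G has 4 subgroups in total, hence 4 normal subgroups.

4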